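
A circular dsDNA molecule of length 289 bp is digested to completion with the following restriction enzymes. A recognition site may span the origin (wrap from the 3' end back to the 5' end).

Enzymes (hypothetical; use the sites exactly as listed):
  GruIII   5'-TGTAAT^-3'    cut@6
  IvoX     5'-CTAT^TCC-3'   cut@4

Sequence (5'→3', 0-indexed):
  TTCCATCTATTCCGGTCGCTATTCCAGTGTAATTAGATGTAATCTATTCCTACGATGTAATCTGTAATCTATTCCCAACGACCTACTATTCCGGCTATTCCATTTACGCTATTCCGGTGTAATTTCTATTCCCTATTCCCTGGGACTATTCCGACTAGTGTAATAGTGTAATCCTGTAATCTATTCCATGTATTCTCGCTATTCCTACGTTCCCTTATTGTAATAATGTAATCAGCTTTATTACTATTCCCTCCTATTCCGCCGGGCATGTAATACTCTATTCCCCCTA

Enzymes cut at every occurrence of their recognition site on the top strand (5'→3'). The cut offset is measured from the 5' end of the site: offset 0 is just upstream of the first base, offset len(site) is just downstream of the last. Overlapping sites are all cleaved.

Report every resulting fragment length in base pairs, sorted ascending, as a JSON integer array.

[4,4,4,6,7,7,7,8,8,8,9,9,9,10,10,11,11,12,13,14,14,15,15,17,17,18,22]

Site scan:
  GruIII (TGTAAT, off=6): starts [27, 37, 55, 62, 117, 158, 166, 174, 218, 226, 268] → cuts [33, 43, 61, 68, 123, 164, 172, 180, 224, 232, 274]
  IvoX (CTATTCC, off=4): starts [6, 18, 43, 68, 85, 94, 108, 125, 132, 145, 180, 198, 243, 253, 277, 286] → cuts [1, 10, 22, 47, 72, 89, 98, 112, 129, 136, 149, 184, 202, 247, 257, 281]

All cut coordinates (distinct, sorted): [1, 10, 22, 33, 43, 47, 61, 68, 72, 89, 98, 112, 123, 129, 136, 149, 164, 172, 180, 184, 202, 224, 232, 247, 257, 274, 281]

Fragment lengths:
  1→10: 9 bp
  10→22: 12 bp
  22→33: 11 bp
  33→43: 10 bp
  43→47: 4 bp
  47→61: 14 bp
  61→68: 7 bp
  68→72: 4 bp
  72→89: 17 bp
  89→98: 9 bp
  98→112: 14 bp
  112→123: 11 bp
  123→129: 6 bp
  129→136: 7 bp
  136→149: 13 bp
  149→164: 15 bp
  164→172: 8 bp
  172→180: 8 bp
  180→184: 4 bp
  184→202: 18 bp
  202→224: 22 bp
  224→232: 8 bp
  232→247: 15 bp
  247→257: 10 bp
  257→274: 17 bp
  274→281: 7 bp
  281→1 (wrap): 289-281+1 = 9 bp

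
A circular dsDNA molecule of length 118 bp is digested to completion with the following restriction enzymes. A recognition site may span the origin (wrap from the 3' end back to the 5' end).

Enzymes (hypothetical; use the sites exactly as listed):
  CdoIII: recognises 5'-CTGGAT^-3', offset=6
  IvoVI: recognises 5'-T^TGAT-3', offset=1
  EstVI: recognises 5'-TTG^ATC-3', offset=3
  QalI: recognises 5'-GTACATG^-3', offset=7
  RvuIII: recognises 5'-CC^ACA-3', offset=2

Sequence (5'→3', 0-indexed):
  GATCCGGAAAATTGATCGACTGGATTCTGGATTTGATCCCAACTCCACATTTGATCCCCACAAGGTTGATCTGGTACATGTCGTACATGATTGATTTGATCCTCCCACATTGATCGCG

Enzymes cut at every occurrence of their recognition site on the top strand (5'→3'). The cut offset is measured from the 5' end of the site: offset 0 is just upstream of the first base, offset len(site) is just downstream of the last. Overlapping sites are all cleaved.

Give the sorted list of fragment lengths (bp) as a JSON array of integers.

Site scan:
  CdoIII (CTGGAT, off=6): starts [19, 26] → cuts [25, 32]
  IvoVI (TTGAT, off=1): starts [11, 32, 50, 65, 90, 95, 109] → cuts [12, 33, 51, 66, 91, 96, 110]
  EstVI (TTGATC, off=3): starts [11, 32, 50, 65, 95, 109] → cuts [14, 35, 53, 68, 98, 112]
  QalI (GTACATG, off=7): starts [73, 82] → cuts [80, 89]
  RvuIII (CCACA, off=2): starts [44, 57, 104] → cuts [46, 59, 106]

All cut coordinates (distinct, sorted): [12, 14, 25, 32, 33, 35, 46, 51, 53, 59, 66, 68, 80, 89, 91, 96, 98, 106, 110, 112]

Fragments:
  12→14: 2 bp
  14→25: 11 bp
  25→32: 7 bp
  32→33: 1 bp
  33→35: 2 bp
  35→46: 11 bp
  46→51: 5 bp
  51→53: 2 bp
  53→59: 6 bp
  59→66: 7 bp
  66→68: 2 bp
  68→80: 12 bp
  80→89: 9 bp
  89→91: 2 bp
  91→96: 5 bp
  96→98: 2 bp
  98→106: 8 bp
  106→110: 4 bp
  110→112: 2 bp
  112→12 (wrap): 118-112+12 = 18 bp

[1,2,2,2,2,2,2,2,4,5,5,6,7,7,8,9,11,11,12,18]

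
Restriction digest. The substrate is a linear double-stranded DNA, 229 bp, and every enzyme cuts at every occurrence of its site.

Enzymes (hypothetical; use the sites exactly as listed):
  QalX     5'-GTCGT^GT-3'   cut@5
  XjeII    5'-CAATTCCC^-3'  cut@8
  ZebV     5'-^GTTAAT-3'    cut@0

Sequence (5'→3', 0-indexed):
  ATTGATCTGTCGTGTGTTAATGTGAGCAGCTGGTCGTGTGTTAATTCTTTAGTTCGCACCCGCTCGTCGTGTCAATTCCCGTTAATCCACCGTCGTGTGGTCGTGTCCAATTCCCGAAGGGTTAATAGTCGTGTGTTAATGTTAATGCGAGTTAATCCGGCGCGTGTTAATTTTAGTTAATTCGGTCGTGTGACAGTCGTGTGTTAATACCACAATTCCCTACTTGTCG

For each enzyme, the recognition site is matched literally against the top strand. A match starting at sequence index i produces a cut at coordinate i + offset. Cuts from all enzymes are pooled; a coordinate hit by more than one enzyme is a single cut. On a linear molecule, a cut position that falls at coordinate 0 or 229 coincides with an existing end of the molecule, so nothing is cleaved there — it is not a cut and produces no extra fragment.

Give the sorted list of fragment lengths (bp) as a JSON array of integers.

Site scan:
  QalX (GTCGTGT, off=5): starts [8, 32, 65, 91, 99, 127, 184, 195] → cuts [13, 37, 70, 96, 104, 132, 189, 200]
  XjeII (CAATTCCC, off=8): starts [72, 107, 212] → cuts [80, 115, 220]
  ZebV (GTTAAT, off=0): starts [15, 39, 80, 120, 134, 140, 150, 165, 175, 202] → cuts [15, 39, 80, 120, 134, 140, 150, 165, 175, 202]

Pooled cuts: [13, 15, 37, 39, 70, 80, 96, 104, 115, 120, 132, 134, 140, 150, 165, 175, 189, 200, 202, 220]

Fragment lengths:
  [0,13): 13 bp
  [13,15): 2 bp
  [15,37): 22 bp
  [37,39): 2 bp
  [39,70): 31 bp
  [70,80): 10 bp
  [80,96): 16 bp
  [96,104): 8 bp
  [104,115): 11 bp
  [115,120): 5 bp
  [120,132): 12 bp
  [132,134): 2 bp
  [134,140): 6 bp
  [140,150): 10 bp
  [150,165): 15 bp
  [165,175): 10 bp
  [175,189): 14 bp
  [189,200): 11 bp
  [200,202): 2 bp
  [202,220): 18 bp
  [220,229): 9 bp

[2,2,2,2,5,6,8,9,10,10,10,11,11,12,13,14,15,16,18,22,31]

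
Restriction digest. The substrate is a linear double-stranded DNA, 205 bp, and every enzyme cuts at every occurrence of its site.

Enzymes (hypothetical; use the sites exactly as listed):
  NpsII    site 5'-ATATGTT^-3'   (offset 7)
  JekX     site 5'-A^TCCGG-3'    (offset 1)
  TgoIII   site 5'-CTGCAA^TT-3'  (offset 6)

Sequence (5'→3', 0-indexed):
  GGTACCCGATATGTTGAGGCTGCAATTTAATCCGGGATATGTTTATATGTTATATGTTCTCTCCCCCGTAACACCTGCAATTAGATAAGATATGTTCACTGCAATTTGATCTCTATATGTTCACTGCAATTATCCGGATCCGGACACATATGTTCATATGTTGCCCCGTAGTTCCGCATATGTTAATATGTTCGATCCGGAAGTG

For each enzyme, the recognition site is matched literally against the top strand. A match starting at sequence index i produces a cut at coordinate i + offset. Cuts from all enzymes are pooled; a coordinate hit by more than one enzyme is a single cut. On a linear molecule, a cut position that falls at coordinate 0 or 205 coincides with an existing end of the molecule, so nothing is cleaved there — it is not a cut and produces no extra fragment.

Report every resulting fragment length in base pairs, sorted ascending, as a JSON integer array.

[3,3,5,6,7,8,8,8,8,8,10,10,13,15,16,16,17,22,22]

Per-enzyme occurrences:
  NpsII (ATATGTT, off=7): starts [8, 36, 44, 51, 89, 114, 147, 155, 177, 185] → cuts [15, 43, 51, 58, 96, 121, 154, 162, 184, 192]
  JekX (ATCCGG, off=1): starts [29, 131, 137, 194] → cuts [30, 132, 138, 195]
  TgoIII (CTGCAATT, off=6): starts [19, 74, 98, 123] → cuts [25, 80, 104, 129]

Pooled cuts: [15, 25, 30, 43, 51, 58, 80, 96, 104, 121, 129, 132, 138, 154, 162, 184, 192, 195]

Fragments:
  [0,15): 15 bp
  [15,25): 10 bp
  [25,30): 5 bp
  [30,43): 13 bp
  [43,51): 8 bp
  [51,58): 7 bp
  [58,80): 22 bp
  [80,96): 16 bp
  [96,104): 8 bp
  [104,121): 17 bp
  [121,129): 8 bp
  [129,132): 3 bp
  [132,138): 6 bp
  [138,154): 16 bp
  [154,162): 8 bp
  [162,184): 22 bp
  [184,192): 8 bp
  [192,195): 3 bp
  [195,205): 10 bp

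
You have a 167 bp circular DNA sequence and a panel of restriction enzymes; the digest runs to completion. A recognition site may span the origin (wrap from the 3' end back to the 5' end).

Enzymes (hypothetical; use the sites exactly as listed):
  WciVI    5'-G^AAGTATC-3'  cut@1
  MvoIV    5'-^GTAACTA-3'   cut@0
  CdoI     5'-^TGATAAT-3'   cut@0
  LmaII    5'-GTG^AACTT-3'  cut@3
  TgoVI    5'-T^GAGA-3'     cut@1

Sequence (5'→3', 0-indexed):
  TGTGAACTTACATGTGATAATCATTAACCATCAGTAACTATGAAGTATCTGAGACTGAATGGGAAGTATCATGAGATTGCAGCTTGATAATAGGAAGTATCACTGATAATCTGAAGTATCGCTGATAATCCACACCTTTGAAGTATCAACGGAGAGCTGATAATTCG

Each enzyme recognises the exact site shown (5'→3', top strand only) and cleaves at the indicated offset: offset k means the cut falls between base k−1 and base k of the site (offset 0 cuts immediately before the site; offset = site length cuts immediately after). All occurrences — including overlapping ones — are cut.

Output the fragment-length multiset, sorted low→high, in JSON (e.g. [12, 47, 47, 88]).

[8,9,9,9,9,10,10,10,12,13,14,17,18,19]

Per-enzyme occurrences:
  WciVI (GAAGTATC, off=1): starts [41, 62, 93, 112, 139] → cuts [42, 63, 94, 113, 140]
  MvoIV (GTAACTA, off=0): starts [33] → cuts [33]
  CdoI (TGATAAT, off=0): starts [14, 84, 103, 122, 157] → cuts [14, 84, 103, 122, 157]
  LmaII (GTGAACTT, off=3): starts [1] → cuts [4]
  TgoVI (TGAGA, off=1): starts [49, 71] → cuts [50, 72]

All cut coordinates (distinct, sorted): [4, 14, 33, 42, 50, 63, 72, 84, 94, 103, 113, 122, 140, 157]

Fragment lengths:
  4→14: 10 bp
  14→33: 19 bp
  33→42: 9 bp
  42→50: 8 bp
  50→63: 13 bp
  63→72: 9 bp
  72→84: 12 bp
  84→94: 10 bp
  94→103: 9 bp
  103→113: 10 bp
  113→122: 9 bp
  122→140: 18 bp
  140→157: 17 bp
  157→4 (wrap): 167-157+4 = 14 bp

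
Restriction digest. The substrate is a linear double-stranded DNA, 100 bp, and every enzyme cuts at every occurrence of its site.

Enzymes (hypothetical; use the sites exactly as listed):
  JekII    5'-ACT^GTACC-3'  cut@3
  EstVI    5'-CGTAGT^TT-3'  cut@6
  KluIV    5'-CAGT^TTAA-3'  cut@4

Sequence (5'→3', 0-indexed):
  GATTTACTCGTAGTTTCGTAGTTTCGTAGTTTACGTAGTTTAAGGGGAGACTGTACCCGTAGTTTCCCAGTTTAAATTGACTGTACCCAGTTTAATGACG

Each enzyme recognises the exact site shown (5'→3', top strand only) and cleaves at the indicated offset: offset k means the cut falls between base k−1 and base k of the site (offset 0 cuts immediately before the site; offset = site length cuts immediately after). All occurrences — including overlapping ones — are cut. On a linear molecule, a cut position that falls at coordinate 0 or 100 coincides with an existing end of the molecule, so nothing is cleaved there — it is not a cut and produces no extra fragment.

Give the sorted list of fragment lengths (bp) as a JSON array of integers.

[8,8,8,9,9,9,11,11,13,14]

Per-enzyme occurrences:
  JekII (ACTGTACC, off=3): starts [49, 79] → cuts [52, 82]
  EstVI (CGTAGTTT, off=6): starts [8, 16, 24, 33, 57] → cuts [14, 22, 30, 39, 63]
  KluIV (CAGTTTAA, off=4): starts [67, 87] → cuts [71, 91]

All cut coordinates (distinct, sorted): [14, 22, 30, 39, 52, 63, 71, 82, 91]

Fragments:
  [0,14): 14 bp
  [14,22): 8 bp
  [22,30): 8 bp
  [30,39): 9 bp
  [39,52): 13 bp
  [52,63): 11 bp
  [63,71): 8 bp
  [71,82): 11 bp
  [82,91): 9 bp
  [91,100): 9 bp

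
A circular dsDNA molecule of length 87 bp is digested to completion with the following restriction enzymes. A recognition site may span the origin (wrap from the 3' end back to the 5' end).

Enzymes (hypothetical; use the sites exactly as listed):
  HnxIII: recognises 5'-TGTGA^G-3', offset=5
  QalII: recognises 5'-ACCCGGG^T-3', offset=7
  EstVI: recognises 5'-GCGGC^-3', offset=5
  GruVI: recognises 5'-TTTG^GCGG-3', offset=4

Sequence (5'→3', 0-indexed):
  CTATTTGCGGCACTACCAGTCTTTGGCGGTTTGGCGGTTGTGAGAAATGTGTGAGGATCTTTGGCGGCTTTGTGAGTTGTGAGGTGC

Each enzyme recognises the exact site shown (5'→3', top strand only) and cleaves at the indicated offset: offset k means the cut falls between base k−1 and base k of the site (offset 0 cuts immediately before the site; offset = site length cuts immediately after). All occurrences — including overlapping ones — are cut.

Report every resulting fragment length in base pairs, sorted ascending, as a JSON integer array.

[5,7,7,8,9,10,11,14,16]

Per-enzyme occurrences:
  HnxIII TGTGAG/5: at [38, 49, 70, 77] ⇒ [43, 54, 75, 82]
  QalII (ACCCGGGT, off=7): no sites
  EstVI GCGGC/5: at [6, 63] ⇒ [11, 68]
  GruVI TTTGGCGG/4: at [21, 29, 59] ⇒ [25, 33, 63]

All cut coordinates (distinct, sorted): [11, 25, 33, 43, 54, 63, 68, 75, 82]

Fragments:
  11→25: 14 bp
  25→33: 8 bp
  33→43: 10 bp
  43→54: 11 bp
  54→63: 9 bp
  63→68: 5 bp
  68→75: 7 bp
  75→82: 7 bp
  82→11 (wrap): 87-82+11 = 16 bp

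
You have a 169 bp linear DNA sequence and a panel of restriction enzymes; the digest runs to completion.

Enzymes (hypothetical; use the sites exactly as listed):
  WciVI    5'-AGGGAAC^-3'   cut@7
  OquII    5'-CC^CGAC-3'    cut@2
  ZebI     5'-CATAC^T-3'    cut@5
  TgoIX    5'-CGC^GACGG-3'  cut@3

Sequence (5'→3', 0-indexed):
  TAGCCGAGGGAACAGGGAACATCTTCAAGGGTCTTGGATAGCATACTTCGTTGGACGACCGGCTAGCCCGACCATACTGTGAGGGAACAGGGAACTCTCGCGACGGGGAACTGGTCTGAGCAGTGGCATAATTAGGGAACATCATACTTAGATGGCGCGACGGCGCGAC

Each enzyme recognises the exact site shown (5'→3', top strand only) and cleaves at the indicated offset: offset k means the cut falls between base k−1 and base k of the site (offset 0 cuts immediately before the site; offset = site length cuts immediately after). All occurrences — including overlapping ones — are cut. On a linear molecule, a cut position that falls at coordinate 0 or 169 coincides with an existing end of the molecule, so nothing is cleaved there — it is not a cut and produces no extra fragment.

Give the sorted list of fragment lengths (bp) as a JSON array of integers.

[6,7,7,7,9,11,11,11,13,22,26,39]

Scan for sites:
  WciVI AGGGAAC/7: at [6, 13, 81, 88, 133] ⇒ [13, 20, 88, 95, 140]
  OquII CCCGAC/2: at [66] ⇒ [68]
  ZebI CATACT/5: at [41, 72, 142] ⇒ [46, 77, 147]
  TgoIX CGCGACGG/3: at [98, 155] ⇒ [101, 158]

Pooled cuts: [13, 20, 46, 68, 77, 88, 95, 101, 140, 147, 158]

Fragments:
  [0,13): 13 bp
  [13,20): 7 bp
  [20,46): 26 bp
  [46,68): 22 bp
  [68,77): 9 bp
  [77,88): 11 bp
  [88,95): 7 bp
  [95,101): 6 bp
  [101,140): 39 bp
  [140,147): 7 bp
  [147,158): 11 bp
  [158,169): 11 bp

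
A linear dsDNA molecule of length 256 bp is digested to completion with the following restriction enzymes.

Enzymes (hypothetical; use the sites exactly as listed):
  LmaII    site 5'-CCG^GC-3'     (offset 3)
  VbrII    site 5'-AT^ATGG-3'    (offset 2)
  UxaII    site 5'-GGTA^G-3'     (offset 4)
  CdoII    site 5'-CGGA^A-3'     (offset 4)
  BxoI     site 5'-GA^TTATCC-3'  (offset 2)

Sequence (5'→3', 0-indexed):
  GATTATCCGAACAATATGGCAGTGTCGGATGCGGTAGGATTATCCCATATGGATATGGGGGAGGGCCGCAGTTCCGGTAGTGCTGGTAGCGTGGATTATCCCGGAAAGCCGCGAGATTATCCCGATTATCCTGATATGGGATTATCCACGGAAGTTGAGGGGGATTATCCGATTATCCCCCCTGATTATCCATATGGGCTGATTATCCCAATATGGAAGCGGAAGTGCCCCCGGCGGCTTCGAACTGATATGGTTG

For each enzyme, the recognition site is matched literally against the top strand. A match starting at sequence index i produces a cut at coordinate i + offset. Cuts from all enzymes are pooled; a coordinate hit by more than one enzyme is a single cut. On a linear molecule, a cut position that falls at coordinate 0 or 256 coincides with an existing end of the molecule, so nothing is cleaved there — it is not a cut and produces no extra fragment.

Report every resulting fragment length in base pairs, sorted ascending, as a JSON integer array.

[2,3,6,6,7,7,8,8,9,9,9,9,10,10,10,10,11,11,11,12,13,13,16,21,25]

Scan for sites:
  LmaII CCGGC/3: at [230] ⇒ [233]
  VbrII ATATGG/2: at [13, 46, 52, 133, 191, 210, 247] ⇒ [15, 48, 54, 135, 193, 212, 249]
  UxaII GGTAG/4: at [32, 75, 84] ⇒ [36, 79, 88]
  CdoII CGGAA/4: at [101, 148, 219] ⇒ [105, 152, 223]
  BxoI GATTATCC/2: at [0, 37, 93, 114, 123, 139, 162, 170, 183, 200] ⇒ [2, 39, 95, 116, 125, 141, 164, 172, 185, 202]

All cut coordinates (distinct, sorted): [2, 15, 36, 39, 48, 54, 79, 88, 95, 105, 116, 125, 135, 141, 152, 164, 172, 185, 193, 202, 212, 223, 233, 249]

Fragments:
  [0,2): 2 bp
  [2,15): 13 bp
  [15,36): 21 bp
  [36,39): 3 bp
  [39,48): 9 bp
  [48,54): 6 bp
  [54,79): 25 bp
  [79,88): 9 bp
  [88,95): 7 bp
  [95,105): 10 bp
  [105,116): 11 bp
  [116,125): 9 bp
  [125,135): 10 bp
  [135,141): 6 bp
  [141,152): 11 bp
  [152,164): 12 bp
  [164,172): 8 bp
  [172,185): 13 bp
  [185,193): 8 bp
  [193,202): 9 bp
  [202,212): 10 bp
  [212,223): 11 bp
  [223,233): 10 bp
  [233,249): 16 bp
  [249,256): 7 bp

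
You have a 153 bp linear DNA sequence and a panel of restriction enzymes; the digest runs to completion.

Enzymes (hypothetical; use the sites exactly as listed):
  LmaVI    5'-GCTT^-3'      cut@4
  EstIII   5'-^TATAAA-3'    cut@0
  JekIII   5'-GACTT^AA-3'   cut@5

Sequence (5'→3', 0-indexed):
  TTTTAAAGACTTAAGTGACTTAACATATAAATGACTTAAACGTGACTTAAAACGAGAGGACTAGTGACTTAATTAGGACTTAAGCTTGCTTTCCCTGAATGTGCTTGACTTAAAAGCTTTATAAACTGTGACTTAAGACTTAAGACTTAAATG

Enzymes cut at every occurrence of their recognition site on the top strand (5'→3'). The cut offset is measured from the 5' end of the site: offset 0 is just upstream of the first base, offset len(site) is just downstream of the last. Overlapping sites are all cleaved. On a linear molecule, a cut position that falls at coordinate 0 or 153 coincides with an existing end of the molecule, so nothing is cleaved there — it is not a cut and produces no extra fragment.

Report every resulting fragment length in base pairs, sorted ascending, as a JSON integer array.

Scan for sites:
  LmaVI GCTT/4: at [83, 87, 102, 115] ⇒ [87, 91, 106, 119]
  EstIII TATAAA/0: at [25, 119] ⇒ [25, 119]
  JekIII GACTTAA/5: at [7, 16, 32, 43, 65, 76, 106, 129, 136, 143] ⇒ [12, 21, 37, 48, 70, 81, 111, 134, 141, 148]

All cut coordinates (distinct, sorted): [12, 21, 25, 37, 48, 70, 81, 87, 91, 106, 111, 119, 134, 141, 148]

Fragment lengths:
  [0,12): 12 bp
  [12,21): 9 bp
  [21,25): 4 bp
  [25,37): 12 bp
  [37,48): 11 bp
  [48,70): 22 bp
  [70,81): 11 bp
  [81,87): 6 bp
  [87,91): 4 bp
  [91,106): 15 bp
  [106,111): 5 bp
  [111,119): 8 bp
  [119,134): 15 bp
  [134,141): 7 bp
  [141,148): 7 bp
  [148,153): 5 bp

[4,4,5,5,6,7,7,8,9,11,11,12,12,15,15,22]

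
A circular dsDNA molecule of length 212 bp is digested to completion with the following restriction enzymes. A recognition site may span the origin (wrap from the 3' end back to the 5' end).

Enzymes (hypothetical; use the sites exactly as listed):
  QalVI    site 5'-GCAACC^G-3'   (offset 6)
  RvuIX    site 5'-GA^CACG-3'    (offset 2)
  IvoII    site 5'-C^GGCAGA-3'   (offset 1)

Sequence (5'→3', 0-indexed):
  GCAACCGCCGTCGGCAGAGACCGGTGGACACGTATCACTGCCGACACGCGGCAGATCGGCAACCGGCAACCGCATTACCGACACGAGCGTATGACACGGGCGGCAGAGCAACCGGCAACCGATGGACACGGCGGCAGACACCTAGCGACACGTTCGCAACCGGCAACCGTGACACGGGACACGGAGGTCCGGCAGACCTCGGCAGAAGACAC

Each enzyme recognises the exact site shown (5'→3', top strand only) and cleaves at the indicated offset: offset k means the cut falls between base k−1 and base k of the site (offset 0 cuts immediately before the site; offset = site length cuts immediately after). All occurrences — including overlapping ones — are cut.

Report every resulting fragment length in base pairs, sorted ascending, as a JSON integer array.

Per-enzyme occurrences:
  QalVI GCAACCG/6: at [0, 58, 65, 107, 114, 155, 162] ⇒ [6, 64, 71, 113, 120, 161, 168]
  RvuIX GACACG/2: at [26, 42, 79, 92, 124, 146, 170, 177, 207] ⇒ [28, 44, 81, 94, 126, 148, 172, 179, 209]
  IvoII CGGCAGA/1: at [11, 48, 100, 131, 189, 199] ⇒ [12, 49, 101, 132, 190, 200]

Pooled cuts: [6, 12, 28, 44, 49, 64, 71, 81, 94, 101, 113, 120, 126, 132, 148, 161, 168, 172, 179, 190, 200, 209]

Fragment lengths:
  6→12: 6 bp
  12→28: 16 bp
  28→44: 16 bp
  44→49: 5 bp
  49→64: 15 bp
  64→71: 7 bp
  71→81: 10 bp
  81→94: 13 bp
  94→101: 7 bp
  101→113: 12 bp
  113→120: 7 bp
  120→126: 6 bp
  126→132: 6 bp
  132→148: 16 bp
  148→161: 13 bp
  161→168: 7 bp
  168→172: 4 bp
  172→179: 7 bp
  179→190: 11 bp
  190→200: 10 bp
  200→209: 9 bp
  209→6 (wrap): 212-209+6 = 9 bp

[4,5,6,6,6,7,7,7,7,7,9,9,10,10,11,12,13,13,15,16,16,16]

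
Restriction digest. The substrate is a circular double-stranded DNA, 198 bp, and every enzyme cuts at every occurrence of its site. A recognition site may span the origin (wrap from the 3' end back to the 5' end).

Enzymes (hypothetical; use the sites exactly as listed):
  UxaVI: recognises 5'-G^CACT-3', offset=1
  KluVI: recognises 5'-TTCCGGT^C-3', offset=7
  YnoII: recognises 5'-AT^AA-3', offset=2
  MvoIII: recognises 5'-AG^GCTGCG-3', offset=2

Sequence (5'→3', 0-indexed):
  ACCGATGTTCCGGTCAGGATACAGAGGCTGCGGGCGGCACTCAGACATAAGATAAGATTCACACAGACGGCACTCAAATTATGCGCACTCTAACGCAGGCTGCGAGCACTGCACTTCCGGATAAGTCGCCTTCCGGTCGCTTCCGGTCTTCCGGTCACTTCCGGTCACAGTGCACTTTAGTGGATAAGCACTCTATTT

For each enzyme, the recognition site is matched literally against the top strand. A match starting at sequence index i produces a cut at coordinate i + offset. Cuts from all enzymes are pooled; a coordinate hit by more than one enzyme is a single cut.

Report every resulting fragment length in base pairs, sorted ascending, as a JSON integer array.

Per-enzyme occurrences:
  UxaVI (GCACT, off=1): starts [36, 69, 84, 105, 110, 171, 187] → cuts [37, 70, 85, 106, 111, 172, 188]
  KluVI (TTCCGGTC, off=7): starts [7, 130, 140, 148, 158] → cuts [14, 137, 147, 155, 165]
  YnoII (ATAA, off=2): starts [46, 51, 120, 183] → cuts [48, 53, 122, 185]
  MvoIII (AGGCTGCG, off=2): starts [24, 96] → cuts [26, 98]

All cut coordinates (distinct, sorted): [14, 26, 37, 48, 53, 70, 85, 98, 106, 111, 122, 137, 147, 155, 165, 172, 185, 188]

Fragment lengths:
  14→26: 12 bp
  26→37: 11 bp
  37→48: 11 bp
  48→53: 5 bp
  53→70: 17 bp
  70→85: 15 bp
  85→98: 13 bp
  98→106: 8 bp
  106→111: 5 bp
  111→122: 11 bp
  122→137: 15 bp
  137→147: 10 bp
  147→155: 8 bp
  155→165: 10 bp
  165→172: 7 bp
  172→185: 13 bp
  185→188: 3 bp
  188→14 (wrap): 198-188+14 = 24 bp

[3,5,5,7,8,8,10,10,11,11,11,12,13,13,15,15,17,24]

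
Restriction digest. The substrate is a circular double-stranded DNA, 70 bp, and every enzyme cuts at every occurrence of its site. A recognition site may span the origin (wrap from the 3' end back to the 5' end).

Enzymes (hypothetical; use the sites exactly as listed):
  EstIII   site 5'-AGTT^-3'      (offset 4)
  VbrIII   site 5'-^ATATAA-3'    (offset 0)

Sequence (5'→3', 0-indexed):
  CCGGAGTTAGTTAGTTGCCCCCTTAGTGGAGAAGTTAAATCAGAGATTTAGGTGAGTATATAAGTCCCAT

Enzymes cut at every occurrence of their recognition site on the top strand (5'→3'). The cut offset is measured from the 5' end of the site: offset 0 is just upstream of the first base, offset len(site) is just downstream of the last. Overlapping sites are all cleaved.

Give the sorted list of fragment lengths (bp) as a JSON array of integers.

Scan for sites:
  EstIII (AGTT, off=4): starts [4, 8, 12, 32] → cuts [8, 12, 16, 36]
  VbrIII (ATATAA, off=0): starts [57] → cuts [57]

All cut coordinates (distinct, sorted): [8, 12, 16, 36, 57]

Fragment lengths:
  8→12: 4 bp
  12→16: 4 bp
  16→36: 20 bp
  36→57: 21 bp
  57→8 (wrap): 70-57+8 = 21 bp

[4,4,20,21,21]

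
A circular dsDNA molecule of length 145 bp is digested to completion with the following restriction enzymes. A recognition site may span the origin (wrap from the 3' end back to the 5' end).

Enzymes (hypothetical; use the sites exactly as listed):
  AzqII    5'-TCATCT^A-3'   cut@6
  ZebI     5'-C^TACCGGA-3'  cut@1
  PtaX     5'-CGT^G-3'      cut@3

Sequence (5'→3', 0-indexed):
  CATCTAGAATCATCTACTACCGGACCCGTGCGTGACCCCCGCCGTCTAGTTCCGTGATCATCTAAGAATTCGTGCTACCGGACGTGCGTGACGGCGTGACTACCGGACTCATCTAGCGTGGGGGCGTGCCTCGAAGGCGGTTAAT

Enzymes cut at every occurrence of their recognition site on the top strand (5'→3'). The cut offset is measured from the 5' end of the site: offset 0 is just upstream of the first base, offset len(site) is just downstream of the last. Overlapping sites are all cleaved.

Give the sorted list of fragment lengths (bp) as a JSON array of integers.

[2,2,3,4,4,5,8,8,8,10,10,10,12,14,22,23]

Scan for sites:
  AzqII (TCATCTA, off=6): starts [9, 57, 108, 144] → cuts [5, 15, 63, 114]
  ZebI (CTACCGGA, off=1): starts [16, 74, 99] → cuts [17, 75, 100]
  PtaX (CGTG, off=3): starts [26, 30, 52, 70, 82, 86, 94, 116, 124] → cuts [29, 33, 55, 73, 85, 89, 97, 119, 127]

All cut coordinates (distinct, sorted): [5, 15, 17, 29, 33, 55, 63, 73, 75, 85, 89, 97, 100, 114, 119, 127]

Fragments:
  5→15: 10 bp
  15→17: 2 bp
  17→29: 12 bp
  29→33: 4 bp
  33→55: 22 bp
  55→63: 8 bp
  63→73: 10 bp
  73→75: 2 bp
  75→85: 10 bp
  85→89: 4 bp
  89→97: 8 bp
  97→100: 3 bp
  100→114: 14 bp
  114→119: 5 bp
  119→127: 8 bp
  127→5 (wrap): 145-127+5 = 23 bp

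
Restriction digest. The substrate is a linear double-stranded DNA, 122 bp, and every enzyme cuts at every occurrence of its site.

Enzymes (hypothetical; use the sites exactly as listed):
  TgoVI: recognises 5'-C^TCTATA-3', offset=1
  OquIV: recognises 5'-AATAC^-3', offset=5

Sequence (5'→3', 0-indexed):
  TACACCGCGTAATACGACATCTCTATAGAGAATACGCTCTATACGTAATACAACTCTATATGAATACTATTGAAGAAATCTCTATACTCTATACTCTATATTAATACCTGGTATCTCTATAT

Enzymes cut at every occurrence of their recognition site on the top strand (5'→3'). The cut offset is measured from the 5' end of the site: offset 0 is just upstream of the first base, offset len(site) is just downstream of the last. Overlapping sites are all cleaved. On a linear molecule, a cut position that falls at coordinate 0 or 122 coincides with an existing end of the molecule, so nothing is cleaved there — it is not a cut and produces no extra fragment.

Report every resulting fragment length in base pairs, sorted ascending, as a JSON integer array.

[2,3,6,7,7,7,8,13,13,13,14,14,15]

Scan for sites:
  TgoVI (CTCTATA, off=1): starts [20, 36, 53, 79, 86, 93, 114] → cuts [21, 37, 54, 80, 87, 94, 115]
  OquIV (AATAC, off=5): starts [10, 30, 46, 62, 102] → cuts [15, 35, 51, 67, 107]

Pooled cuts: [15, 21, 35, 37, 51, 54, 67, 80, 87, 94, 107, 115]

Fragment lengths:
  [0,15): 15 bp
  [15,21): 6 bp
  [21,35): 14 bp
  [35,37): 2 bp
  [37,51): 14 bp
  [51,54): 3 bp
  [54,67): 13 bp
  [67,80): 13 bp
  [80,87): 7 bp
  [87,94): 7 bp
  [94,107): 13 bp
  [107,115): 8 bp
  [115,122): 7 bp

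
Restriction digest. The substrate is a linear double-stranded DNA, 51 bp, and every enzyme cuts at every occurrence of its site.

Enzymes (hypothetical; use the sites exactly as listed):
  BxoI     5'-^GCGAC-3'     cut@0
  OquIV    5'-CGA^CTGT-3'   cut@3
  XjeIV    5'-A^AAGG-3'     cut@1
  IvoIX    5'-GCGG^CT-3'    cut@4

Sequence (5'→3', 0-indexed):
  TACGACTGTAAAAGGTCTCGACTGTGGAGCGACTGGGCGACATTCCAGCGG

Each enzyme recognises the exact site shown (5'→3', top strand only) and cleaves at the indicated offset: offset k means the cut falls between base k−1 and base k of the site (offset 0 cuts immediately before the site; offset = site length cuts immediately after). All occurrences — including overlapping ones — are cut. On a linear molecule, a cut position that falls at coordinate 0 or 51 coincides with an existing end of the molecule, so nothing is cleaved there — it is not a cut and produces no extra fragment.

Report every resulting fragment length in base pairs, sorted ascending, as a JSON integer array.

Site scan:
  BxoI (GCGAC, off=0): starts [28, 36] → cuts [28, 36]
  OquIV (CGACTGT, off=3): starts [2, 18] → cuts [5, 21]
  XjeIV (AAAGG, off=1): starts [10] → cuts [11]
  IvoIX (GCGGCT, off=4): no sites

All cut coordinates (distinct, sorted): [5, 11, 21, 28, 36]

Fragments:
  [0,5): 5 bp
  [5,11): 6 bp
  [11,21): 10 bp
  [21,28): 7 bp
  [28,36): 8 bp
  [36,51): 15 bp

[5,6,7,8,10,15]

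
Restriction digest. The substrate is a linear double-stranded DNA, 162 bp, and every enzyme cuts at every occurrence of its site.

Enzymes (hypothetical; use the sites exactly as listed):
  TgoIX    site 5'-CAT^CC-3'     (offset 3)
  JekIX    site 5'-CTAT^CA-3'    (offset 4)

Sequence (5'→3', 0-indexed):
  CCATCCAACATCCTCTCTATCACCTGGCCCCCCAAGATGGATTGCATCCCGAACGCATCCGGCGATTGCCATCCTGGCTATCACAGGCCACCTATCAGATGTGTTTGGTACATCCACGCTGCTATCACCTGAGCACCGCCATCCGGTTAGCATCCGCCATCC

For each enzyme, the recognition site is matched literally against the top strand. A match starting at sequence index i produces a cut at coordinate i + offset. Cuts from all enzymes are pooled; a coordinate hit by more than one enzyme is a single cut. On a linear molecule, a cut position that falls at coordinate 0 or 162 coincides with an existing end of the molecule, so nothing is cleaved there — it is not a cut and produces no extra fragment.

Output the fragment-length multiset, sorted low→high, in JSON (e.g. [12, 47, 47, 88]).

[2,4,7,7,9,9,11,11,12,14,14,17,18,27]

Per-enzyme occurrences:
  TgoIX CATCC/3: at [1, 8, 44, 55, 69, 110, 139, 150, 157] ⇒ [4, 11, 47, 58, 72, 113, 142, 153, 160]
  JekIX CTATCA/4: at [16, 77, 91, 121] ⇒ [20, 81, 95, 125]

All cut coordinates (distinct, sorted): [4, 11, 20, 47, 58, 72, 81, 95, 113, 125, 142, 153, 160]

Fragments:
  [0,4): 4 bp
  [4,11): 7 bp
  [11,20): 9 bp
  [20,47): 27 bp
  [47,58): 11 bp
  [58,72): 14 bp
  [72,81): 9 bp
  [81,95): 14 bp
  [95,113): 18 bp
  [113,125): 12 bp
  [125,142): 17 bp
  [142,153): 11 bp
  [153,160): 7 bp
  [160,162): 2 bp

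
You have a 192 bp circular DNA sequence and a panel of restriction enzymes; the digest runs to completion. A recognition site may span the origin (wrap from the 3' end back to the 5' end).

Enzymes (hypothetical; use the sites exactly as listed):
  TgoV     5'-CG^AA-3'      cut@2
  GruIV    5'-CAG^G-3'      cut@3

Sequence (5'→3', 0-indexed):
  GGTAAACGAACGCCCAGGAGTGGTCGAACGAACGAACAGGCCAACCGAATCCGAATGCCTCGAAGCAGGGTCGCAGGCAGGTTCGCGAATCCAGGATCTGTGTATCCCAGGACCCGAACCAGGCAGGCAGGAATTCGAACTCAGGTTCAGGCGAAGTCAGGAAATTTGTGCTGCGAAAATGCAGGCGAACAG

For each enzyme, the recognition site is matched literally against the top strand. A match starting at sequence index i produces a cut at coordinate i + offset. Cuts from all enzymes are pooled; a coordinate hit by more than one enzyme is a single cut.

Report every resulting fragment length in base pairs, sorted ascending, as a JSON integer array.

Per-enzyme occurrences:
  TgoV (CGAA, off=2): starts [6, 24, 28, 32, 45, 51, 60, 85, 114, 135, 151, 173, 185] → cuts [8, 26, 30, 34, 47, 53, 62, 87, 116, 137, 153, 175, 187]
  GruIV (CAGG, off=3): starts [14, 36, 65, 73, 77, 91, 107, 119, 123, 127, 141, 147, 157, 181, 189] → cuts [0, 17, 39, 68, 76, 80, 94, 110, 122, 126, 130, 144, 150, 160, 184]

Pooled cuts: [0, 8, 17, 26, 30, 34, 39, 47, 53, 62, 68, 76, 80, 87, 94, 110, 116, 122, 126, 130, 137, 144, 150, 153, 160, 175, 184, 187]

Fragments:
  0→8: 8 bp
  8→17: 9 bp
  17→26: 9 bp
  26→30: 4 bp
  30→34: 4 bp
  34→39: 5 bp
  39→47: 8 bp
  47→53: 6 bp
  53→62: 9 bp
  62→68: 6 bp
  68→76: 8 bp
  76→80: 4 bp
  80→87: 7 bp
  87→94: 7 bp
  94→110: 16 bp
  110→116: 6 bp
  116→122: 6 bp
  122→126: 4 bp
  126→130: 4 bp
  130→137: 7 bp
  137→144: 7 bp
  144→150: 6 bp
  150→153: 3 bp
  153→160: 7 bp
  160→175: 15 bp
  175→184: 9 bp
  184→187: 3 bp
  187→0 (wrap): 192-187+0 = 5 bp

[3,3,4,4,4,4,4,5,5,6,6,6,6,6,7,7,7,7,7,8,8,8,9,9,9,9,15,16]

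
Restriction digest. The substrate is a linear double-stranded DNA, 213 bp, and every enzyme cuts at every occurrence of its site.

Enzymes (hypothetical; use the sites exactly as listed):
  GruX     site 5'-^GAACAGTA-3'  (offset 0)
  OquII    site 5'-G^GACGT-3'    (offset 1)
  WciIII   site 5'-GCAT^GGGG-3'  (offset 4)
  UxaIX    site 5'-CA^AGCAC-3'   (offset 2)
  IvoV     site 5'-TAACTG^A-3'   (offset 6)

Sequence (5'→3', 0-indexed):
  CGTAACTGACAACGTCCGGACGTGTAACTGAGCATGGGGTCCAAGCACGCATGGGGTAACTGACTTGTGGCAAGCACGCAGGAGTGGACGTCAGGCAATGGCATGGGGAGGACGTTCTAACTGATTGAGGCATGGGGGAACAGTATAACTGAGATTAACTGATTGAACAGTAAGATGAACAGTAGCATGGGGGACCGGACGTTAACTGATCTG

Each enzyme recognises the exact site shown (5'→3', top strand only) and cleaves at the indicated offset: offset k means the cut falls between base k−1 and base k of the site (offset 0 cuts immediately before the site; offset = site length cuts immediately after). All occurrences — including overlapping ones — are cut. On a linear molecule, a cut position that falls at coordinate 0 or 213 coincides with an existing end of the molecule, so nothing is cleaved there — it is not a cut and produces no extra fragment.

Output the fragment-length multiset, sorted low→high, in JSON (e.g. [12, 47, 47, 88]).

Per-enzyme occurrences:
  GruX GAACAGTA/0: at [137, 164, 176] ⇒ [137, 164, 176]
  OquII GGACGT/1: at [17, 85, 109, 196] ⇒ [18, 86, 110, 197]
  WciIII GCATGGGG/4: at [31, 48, 100, 129, 184] ⇒ [35, 52, 104, 133, 188]
  UxaIX CAAGCAC/2: at [41, 70] ⇒ [43, 72]
  IvoV TAACTGA/6: at [2, 24, 56, 117, 145, 155, 202] ⇒ [8, 30, 62, 123, 151, 161, 208]

All cut coordinates (distinct, sorted): [8, 18, 30, 35, 43, 52, 62, 72, 86, 104, 110, 123, 133, 137, 151, 161, 164, 176, 188, 197, 208]

Fragments:
  [0,8): 8 bp
  [8,18): 10 bp
  [18,30): 12 bp
  [30,35): 5 bp
  [35,43): 8 bp
  [43,52): 9 bp
  [52,62): 10 bp
  [62,72): 10 bp
  [72,86): 14 bp
  [86,104): 18 bp
  [104,110): 6 bp
  [110,123): 13 bp
  [123,133): 10 bp
  [133,137): 4 bp
  [137,151): 14 bp
  [151,161): 10 bp
  [161,164): 3 bp
  [164,176): 12 bp
  [176,188): 12 bp
  [188,197): 9 bp
  [197,208): 11 bp
  [208,213): 5 bp

[3,4,5,5,6,8,8,9,9,10,10,10,10,10,11,12,12,12,13,14,14,18]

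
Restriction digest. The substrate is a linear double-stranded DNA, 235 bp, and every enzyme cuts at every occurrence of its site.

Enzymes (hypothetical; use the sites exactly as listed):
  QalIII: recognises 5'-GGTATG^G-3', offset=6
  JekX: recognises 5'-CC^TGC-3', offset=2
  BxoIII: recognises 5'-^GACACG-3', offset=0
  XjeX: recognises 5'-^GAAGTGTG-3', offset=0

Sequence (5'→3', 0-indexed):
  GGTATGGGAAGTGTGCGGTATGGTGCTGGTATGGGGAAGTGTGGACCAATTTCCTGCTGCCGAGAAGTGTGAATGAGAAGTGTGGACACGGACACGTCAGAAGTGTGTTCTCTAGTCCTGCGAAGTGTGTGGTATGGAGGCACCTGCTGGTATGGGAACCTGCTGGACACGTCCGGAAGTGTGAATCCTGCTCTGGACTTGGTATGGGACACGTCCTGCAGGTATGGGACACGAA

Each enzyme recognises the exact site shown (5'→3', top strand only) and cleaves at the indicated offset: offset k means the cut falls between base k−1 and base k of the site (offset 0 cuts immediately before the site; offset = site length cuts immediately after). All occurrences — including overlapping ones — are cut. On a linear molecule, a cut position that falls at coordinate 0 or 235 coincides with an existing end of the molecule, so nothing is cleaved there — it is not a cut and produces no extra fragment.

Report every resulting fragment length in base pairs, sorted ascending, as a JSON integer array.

Per-enzyme occurrences:
  QalIII (GGTATGG, off=6): starts [0, 16, 27, 130, 148, 200, 220] → cuts [6, 22, 33, 136, 154, 206, 226]
  JekX (CCTGC, off=2): starts [52, 116, 142, 158, 186, 214] → cuts [54, 118, 144, 160, 188, 216]
  BxoIII (GACACG, off=0): starts [84, 90, 165, 207, 227] → cuts [84, 90, 165, 207, 227]
  XjeX (GAAGTGTG, off=0): starts [7, 35, 63, 76, 99, 121, 175] → cuts [7, 35, 63, 76, 99, 121, 175]

Pooled cuts: [6, 7, 22, 33, 35, 54, 63, 76, 84, 90, 99, 118, 121, 136, 144, 154, 160, 165, 175, 188, 206, 207, 216, 226, 227]

Fragments:
  [0,6): 6 bp
  [6,7): 1 bp
  [7,22): 15 bp
  [22,33): 11 bp
  [33,35): 2 bp
  [35,54): 19 bp
  [54,63): 9 bp
  [63,76): 13 bp
  [76,84): 8 bp
  [84,90): 6 bp
  [90,99): 9 bp
  [99,118): 19 bp
  [118,121): 3 bp
  [121,136): 15 bp
  [136,144): 8 bp
  [144,154): 10 bp
  [154,160): 6 bp
  [160,165): 5 bp
  [165,175): 10 bp
  [175,188): 13 bp
  [188,206): 18 bp
  [206,207): 1 bp
  [207,216): 9 bp
  [216,226): 10 bp
  [226,227): 1 bp
  [227,235): 8 bp

[1,1,1,2,3,5,6,6,6,8,8,8,9,9,9,10,10,10,11,13,13,15,15,18,19,19]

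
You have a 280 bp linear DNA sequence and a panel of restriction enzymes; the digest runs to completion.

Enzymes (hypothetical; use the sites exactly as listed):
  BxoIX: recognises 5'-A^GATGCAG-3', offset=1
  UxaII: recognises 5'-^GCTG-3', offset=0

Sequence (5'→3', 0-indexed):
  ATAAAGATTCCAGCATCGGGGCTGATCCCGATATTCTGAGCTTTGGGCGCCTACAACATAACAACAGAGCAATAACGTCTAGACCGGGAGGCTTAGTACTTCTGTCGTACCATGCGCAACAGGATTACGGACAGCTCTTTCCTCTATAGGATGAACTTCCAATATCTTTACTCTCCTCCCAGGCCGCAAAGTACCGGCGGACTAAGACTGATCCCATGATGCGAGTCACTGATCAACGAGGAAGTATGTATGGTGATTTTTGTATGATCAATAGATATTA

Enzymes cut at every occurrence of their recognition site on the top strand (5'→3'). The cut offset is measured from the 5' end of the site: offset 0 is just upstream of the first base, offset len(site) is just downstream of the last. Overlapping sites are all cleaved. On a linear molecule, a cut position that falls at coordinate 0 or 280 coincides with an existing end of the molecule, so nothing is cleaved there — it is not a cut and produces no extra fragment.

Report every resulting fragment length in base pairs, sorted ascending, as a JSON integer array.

Scan for sites:
  BxoIX (AGATGCAG, off=1): no sites
  UxaII GCTG/0: at [20] ⇒ [20]

Pooled cuts: [20]

Fragments:
  [0,20): 20 bp
  [20,280): 260 bp

[20,260]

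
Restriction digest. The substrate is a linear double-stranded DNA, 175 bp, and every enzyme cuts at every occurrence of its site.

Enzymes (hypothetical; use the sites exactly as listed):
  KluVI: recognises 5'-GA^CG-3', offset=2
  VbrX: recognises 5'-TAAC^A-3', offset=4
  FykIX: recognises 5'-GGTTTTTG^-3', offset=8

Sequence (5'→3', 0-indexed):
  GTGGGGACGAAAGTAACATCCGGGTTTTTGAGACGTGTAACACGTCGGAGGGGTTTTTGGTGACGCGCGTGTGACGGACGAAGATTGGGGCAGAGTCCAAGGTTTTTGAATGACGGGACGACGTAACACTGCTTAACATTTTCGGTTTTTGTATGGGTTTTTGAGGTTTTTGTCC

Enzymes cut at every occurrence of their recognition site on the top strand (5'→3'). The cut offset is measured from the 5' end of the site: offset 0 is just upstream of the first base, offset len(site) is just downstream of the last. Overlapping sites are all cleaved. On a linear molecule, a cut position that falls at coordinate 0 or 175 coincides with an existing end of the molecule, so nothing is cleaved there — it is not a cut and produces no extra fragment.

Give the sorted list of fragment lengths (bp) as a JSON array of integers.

[3,3,3,4,4,5,5,6,7,8,9,10,10,11,12,13,14,18,30]

Site scan:
  KluVI (GACG, off=2): starts [5, 31, 61, 72, 76, 111, 116, 119] → cuts [7, 33, 63, 74, 78, 113, 118, 121]
  VbrX (TAACA, off=4): starts [13, 37, 123, 133] → cuts [17, 41, 127, 137]
  FykIX (GGTTTTTG, off=8): starts [22, 51, 100, 143, 155, 164] → cuts [30, 59, 108, 151, 163, 172]

Pooled cuts: [7, 17, 30, 33, 41, 59, 63, 74, 78, 108, 113, 118, 121, 127, 137, 151, 163, 172]

Fragment lengths:
  [0,7): 7 bp
  [7,17): 10 bp
  [17,30): 13 bp
  [30,33): 3 bp
  [33,41): 8 bp
  [41,59): 18 bp
  [59,63): 4 bp
  [63,74): 11 bp
  [74,78): 4 bp
  [78,108): 30 bp
  [108,113): 5 bp
  [113,118): 5 bp
  [118,121): 3 bp
  [121,127): 6 bp
  [127,137): 10 bp
  [137,151): 14 bp
  [151,163): 12 bp
  [163,172): 9 bp
  [172,175): 3 bp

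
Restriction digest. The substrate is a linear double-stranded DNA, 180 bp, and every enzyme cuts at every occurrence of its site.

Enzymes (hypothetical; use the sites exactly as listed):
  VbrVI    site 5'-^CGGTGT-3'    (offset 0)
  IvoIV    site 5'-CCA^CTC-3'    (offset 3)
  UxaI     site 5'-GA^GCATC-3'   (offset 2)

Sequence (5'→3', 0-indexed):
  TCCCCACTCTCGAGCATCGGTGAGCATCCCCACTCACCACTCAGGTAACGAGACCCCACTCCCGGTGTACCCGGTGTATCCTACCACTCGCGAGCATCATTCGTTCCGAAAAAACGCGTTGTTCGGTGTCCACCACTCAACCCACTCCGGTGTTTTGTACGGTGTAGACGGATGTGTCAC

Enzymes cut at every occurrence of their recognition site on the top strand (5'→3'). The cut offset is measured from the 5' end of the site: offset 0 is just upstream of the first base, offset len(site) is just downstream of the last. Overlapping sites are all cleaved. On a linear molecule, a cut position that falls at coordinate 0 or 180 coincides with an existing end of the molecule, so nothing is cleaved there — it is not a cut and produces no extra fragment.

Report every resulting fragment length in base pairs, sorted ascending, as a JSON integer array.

[3,4,6,7,7,7,9,9,9,10,12,12,15,19,21,30]

Per-enzyme occurrences:
  VbrVI CGGTGT/0: at [62, 71, 123, 147, 159] ⇒ [62, 71, 123, 147, 159]
  IvoIV CCACTC/3: at [3, 29, 36, 55, 83, 132, 141] ⇒ [6, 32, 39, 58, 86, 135, 144]
  UxaI GAGCATC/2: at [11, 21, 91] ⇒ [13, 23, 93]

Pooled cuts: [6, 13, 23, 32, 39, 58, 62, 71, 86, 93, 123, 135, 144, 147, 159]

Fragments:
  [0,6): 6 bp
  [6,13): 7 bp
  [13,23): 10 bp
  [23,32): 9 bp
  [32,39): 7 bp
  [39,58): 19 bp
  [58,62): 4 bp
  [62,71): 9 bp
  [71,86): 15 bp
  [86,93): 7 bp
  [93,123): 30 bp
  [123,135): 12 bp
  [135,144): 9 bp
  [144,147): 3 bp
  [147,159): 12 bp
  [159,180): 21 bp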